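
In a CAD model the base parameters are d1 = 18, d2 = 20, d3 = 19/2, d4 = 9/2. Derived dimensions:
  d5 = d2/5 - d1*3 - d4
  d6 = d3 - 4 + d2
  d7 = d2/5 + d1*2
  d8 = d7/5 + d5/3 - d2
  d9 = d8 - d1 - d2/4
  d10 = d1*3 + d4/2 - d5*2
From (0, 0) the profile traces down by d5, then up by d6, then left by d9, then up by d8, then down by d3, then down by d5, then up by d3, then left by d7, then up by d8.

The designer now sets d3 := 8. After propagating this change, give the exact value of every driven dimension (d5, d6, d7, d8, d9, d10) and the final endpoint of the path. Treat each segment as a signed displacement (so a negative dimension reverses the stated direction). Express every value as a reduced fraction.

Apply edit: d3 := 8
  d5 = d2/5 - d1*3 - d4 = -109/2
  d6 = d3 - 4 + d2 = 24
  d7 = d2/5 + d1*2 = 40
  d8 = d7/5 + d5/3 - d2 = -181/6
  d9 = d8 - d1 - d2/4 = -319/6
  d10 = d1*3 + d4/2 - d5*2 = 661/4
Walk from origin (0, 0):
  seg 1: down by d5 = -109/2 → (0, 109/2)
  seg 2: up by d6 = 24 → (0, 157/2)
  seg 3: left by d9 = -319/6 → (319/6, 157/2)
  seg 4: up by d8 = -181/6 → (319/6, 145/3)
  seg 5: down by d3 = 8 → (319/6, 121/3)
  seg 6: down by d5 = -109/2 → (319/6, 569/6)
  seg 7: up by d3 = 8 → (319/6, 617/6)
  seg 8: left by d7 = 40 → (79/6, 617/6)
  seg 9: up by d8 = -181/6 → (79/6, 218/3)

d5 = -109/2
d6 = 24
d7 = 40
d8 = -181/6
d9 = -319/6
d10 = 661/4
endpoint = (79/6, 218/3)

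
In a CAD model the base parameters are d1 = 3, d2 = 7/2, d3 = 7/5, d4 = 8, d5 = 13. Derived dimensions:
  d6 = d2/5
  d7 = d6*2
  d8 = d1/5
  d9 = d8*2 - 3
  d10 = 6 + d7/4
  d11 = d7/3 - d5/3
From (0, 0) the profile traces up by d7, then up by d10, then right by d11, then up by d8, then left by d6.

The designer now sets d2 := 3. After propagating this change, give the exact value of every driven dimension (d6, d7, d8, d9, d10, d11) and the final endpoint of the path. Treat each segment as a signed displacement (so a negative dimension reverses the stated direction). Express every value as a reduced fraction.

d6 = 3/5
d7 = 6/5
d8 = 3/5
d9 = -9/5
d10 = 63/10
d11 = -59/15
endpoint = (-68/15, 81/10)

Apply edit: d2 := 3
  d6 = d2/5 = 3/5
  d7 = d6*2 = 6/5
  d8 = d1/5 = 3/5
  d9 = d8*2 - 3 = -9/5
  d10 = 6 + d7/4 = 63/10
  d11 = d7/3 - d5/3 = -59/15
Walk from origin (0, 0):
  seg 1: up by d7 = 6/5 → (0, 6/5)
  seg 2: up by d10 = 63/10 → (0, 15/2)
  seg 3: right by d11 = -59/15 → (-59/15, 15/2)
  seg 4: up by d8 = 3/5 → (-59/15, 81/10)
  seg 5: left by d6 = 3/5 → (-68/15, 81/10)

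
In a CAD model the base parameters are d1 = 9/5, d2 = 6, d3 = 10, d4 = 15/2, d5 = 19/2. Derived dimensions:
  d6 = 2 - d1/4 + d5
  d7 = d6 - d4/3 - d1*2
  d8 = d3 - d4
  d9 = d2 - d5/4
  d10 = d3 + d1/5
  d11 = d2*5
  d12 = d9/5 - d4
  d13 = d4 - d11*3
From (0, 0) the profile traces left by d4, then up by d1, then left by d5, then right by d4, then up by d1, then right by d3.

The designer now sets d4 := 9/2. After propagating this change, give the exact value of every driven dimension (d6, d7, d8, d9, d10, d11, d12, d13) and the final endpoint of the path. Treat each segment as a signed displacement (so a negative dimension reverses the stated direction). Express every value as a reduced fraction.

Apply edit: d4 := 9/2
  d6 = 2 - d1/4 + d5 = 221/20
  d7 = d6 - d4/3 - d1*2 = 119/20
  d8 = d3 - d4 = 11/2
  d9 = d2 - d5/4 = 29/8
  d10 = d3 + d1/5 = 259/25
  d11 = d2*5 = 30
  d12 = d9/5 - d4 = -151/40
  d13 = d4 - d11*3 = -171/2
Walk from origin (0, 0):
  seg 1: left by d4 = 9/2 → (-9/2, 0)
  seg 2: up by d1 = 9/5 → (-9/2, 9/5)
  seg 3: left by d5 = 19/2 → (-14, 9/5)
  seg 4: right by d4 = 9/2 → (-19/2, 9/5)
  seg 5: up by d1 = 9/5 → (-19/2, 18/5)
  seg 6: right by d3 = 10 → (1/2, 18/5)

d6 = 221/20
d7 = 119/20
d8 = 11/2
d9 = 29/8
d10 = 259/25
d11 = 30
d12 = -151/40
d13 = -171/2
endpoint = (1/2, 18/5)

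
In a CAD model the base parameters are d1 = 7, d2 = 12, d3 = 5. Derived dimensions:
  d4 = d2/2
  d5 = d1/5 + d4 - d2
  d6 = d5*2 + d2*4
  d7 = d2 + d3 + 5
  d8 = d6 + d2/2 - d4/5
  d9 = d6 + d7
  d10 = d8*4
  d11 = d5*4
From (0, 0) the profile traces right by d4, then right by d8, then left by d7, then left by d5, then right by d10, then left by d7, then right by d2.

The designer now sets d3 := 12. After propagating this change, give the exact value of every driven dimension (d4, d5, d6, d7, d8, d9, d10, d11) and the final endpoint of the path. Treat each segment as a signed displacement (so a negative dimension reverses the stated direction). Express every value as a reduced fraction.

d4 = 6
d5 = -23/5
d6 = 194/5
d7 = 29
d8 = 218/5
d9 = 339/5
d10 = 872/5
d11 = -92/5
endpoint = (913/5, 0)

Apply edit: d3 := 12
  d4 = d2/2 = 6
  d5 = d1/5 + d4 - d2 = -23/5
  d6 = d5*2 + d2*4 = 194/5
  d7 = d2 + d3 + 5 = 29
  d8 = d6 + d2/2 - d4/5 = 218/5
  d9 = d6 + d7 = 339/5
  d10 = d8*4 = 872/5
  d11 = d5*4 = -92/5
Walk from origin (0, 0):
  seg 1: right by d4 = 6 → (6, 0)
  seg 2: right by d8 = 218/5 → (248/5, 0)
  seg 3: left by d7 = 29 → (103/5, 0)
  seg 4: left by d5 = -23/5 → (126/5, 0)
  seg 5: right by d10 = 872/5 → (998/5, 0)
  seg 6: left by d7 = 29 → (853/5, 0)
  seg 7: right by d2 = 12 → (913/5, 0)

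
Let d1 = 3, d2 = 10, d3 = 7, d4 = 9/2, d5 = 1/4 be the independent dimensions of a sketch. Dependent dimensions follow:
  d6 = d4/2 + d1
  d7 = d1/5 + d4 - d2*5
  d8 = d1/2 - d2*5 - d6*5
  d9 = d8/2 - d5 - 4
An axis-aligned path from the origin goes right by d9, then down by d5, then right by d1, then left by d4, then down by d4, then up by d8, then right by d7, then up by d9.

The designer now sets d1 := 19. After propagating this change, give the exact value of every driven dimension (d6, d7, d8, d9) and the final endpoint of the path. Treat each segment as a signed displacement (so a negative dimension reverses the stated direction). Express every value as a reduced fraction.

d6 = 85/4
d7 = -417/10
d8 = -587/4
d9 = -621/8
endpoint = (-4193/40, -1833/8)

Apply edit: d1 := 19
  d6 = d4/2 + d1 = 85/4
  d7 = d1/5 + d4 - d2*5 = -417/10
  d8 = d1/2 - d2*5 - d6*5 = -587/4
  d9 = d8/2 - d5 - 4 = -621/8
Walk from origin (0, 0):
  seg 1: right by d9 = -621/8 → (-621/8, 0)
  seg 2: down by d5 = 1/4 → (-621/8, -1/4)
  seg 3: right by d1 = 19 → (-469/8, -1/4)
  seg 4: left by d4 = 9/2 → (-505/8, -1/4)
  seg 5: down by d4 = 9/2 → (-505/8, -19/4)
  seg 6: up by d8 = -587/4 → (-505/8, -303/2)
  seg 7: right by d7 = -417/10 → (-4193/40, -303/2)
  seg 8: up by d9 = -621/8 → (-4193/40, -1833/8)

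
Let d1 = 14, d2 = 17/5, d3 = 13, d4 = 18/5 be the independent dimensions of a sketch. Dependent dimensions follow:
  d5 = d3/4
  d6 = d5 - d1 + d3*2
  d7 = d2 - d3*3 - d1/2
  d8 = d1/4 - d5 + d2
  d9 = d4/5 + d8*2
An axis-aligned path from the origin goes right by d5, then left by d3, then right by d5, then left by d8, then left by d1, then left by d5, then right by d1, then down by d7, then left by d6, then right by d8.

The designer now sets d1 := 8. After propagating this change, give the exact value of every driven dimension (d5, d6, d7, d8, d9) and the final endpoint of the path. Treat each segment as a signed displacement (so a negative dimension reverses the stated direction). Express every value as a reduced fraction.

Apply edit: d1 := 8
  d5 = d3/4 = 13/4
  d6 = d5 - d1 + d3*2 = 85/4
  d7 = d2 - d3*3 - d1/2 = -198/5
  d8 = d1/4 - d5 + d2 = 43/20
  d9 = d4/5 + d8*2 = 251/50
Walk from origin (0, 0):
  seg 1: right by d5 = 13/4 → (13/4, 0)
  seg 2: left by d3 = 13 → (-39/4, 0)
  seg 3: right by d5 = 13/4 → (-13/2, 0)
  seg 4: left by d8 = 43/20 → (-173/20, 0)
  seg 5: left by d1 = 8 → (-333/20, 0)
  seg 6: left by d5 = 13/4 → (-199/10, 0)
  seg 7: right by d1 = 8 → (-119/10, 0)
  seg 8: down by d7 = -198/5 → (-119/10, 198/5)
  seg 9: left by d6 = 85/4 → (-663/20, 198/5)
  seg 10: right by d8 = 43/20 → (-31, 198/5)

d5 = 13/4
d6 = 85/4
d7 = -198/5
d8 = 43/20
d9 = 251/50
endpoint = (-31, 198/5)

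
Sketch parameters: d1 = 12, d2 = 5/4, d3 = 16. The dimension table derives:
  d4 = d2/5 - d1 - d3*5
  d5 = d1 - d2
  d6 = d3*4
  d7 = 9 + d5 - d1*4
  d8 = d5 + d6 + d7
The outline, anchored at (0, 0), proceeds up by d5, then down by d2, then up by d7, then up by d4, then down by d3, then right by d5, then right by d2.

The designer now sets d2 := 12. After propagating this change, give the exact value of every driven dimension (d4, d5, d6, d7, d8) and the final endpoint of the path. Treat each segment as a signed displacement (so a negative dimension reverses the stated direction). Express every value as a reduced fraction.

d4 = -448/5
d5 = 0
d6 = 64
d7 = -39
d8 = 25
endpoint = (12, -783/5)

Apply edit: d2 := 12
  d4 = d2/5 - d1 - d3*5 = -448/5
  d5 = d1 - d2 = 0
  d6 = d3*4 = 64
  d7 = 9 + d5 - d1*4 = -39
  d8 = d5 + d6 + d7 = 25
Walk from origin (0, 0):
  seg 1: up by d5 = 0 → (0, 0)
  seg 2: down by d2 = 12 → (0, -12)
  seg 3: up by d7 = -39 → (0, -51)
  seg 4: up by d4 = -448/5 → (0, -703/5)
  seg 5: down by d3 = 16 → (0, -783/5)
  seg 6: right by d5 = 0 → (0, -783/5)
  seg 7: right by d2 = 12 → (12, -783/5)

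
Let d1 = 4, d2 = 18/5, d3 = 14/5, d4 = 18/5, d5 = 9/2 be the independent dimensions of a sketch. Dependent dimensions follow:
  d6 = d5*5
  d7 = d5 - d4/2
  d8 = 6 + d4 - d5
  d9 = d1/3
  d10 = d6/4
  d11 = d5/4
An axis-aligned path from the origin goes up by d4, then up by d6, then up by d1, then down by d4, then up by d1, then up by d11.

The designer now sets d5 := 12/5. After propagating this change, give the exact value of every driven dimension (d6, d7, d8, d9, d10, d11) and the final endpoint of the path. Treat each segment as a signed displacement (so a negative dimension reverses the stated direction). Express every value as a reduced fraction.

d6 = 12
d7 = 3/5
d8 = 36/5
d9 = 4/3
d10 = 3
d11 = 3/5
endpoint = (0, 103/5)

Apply edit: d5 := 12/5
  d6 = d5*5 = 12
  d7 = d5 - d4/2 = 3/5
  d8 = 6 + d4 - d5 = 36/5
  d9 = d1/3 = 4/3
  d10 = d6/4 = 3
  d11 = d5/4 = 3/5
Walk from origin (0, 0):
  seg 1: up by d4 = 18/5 → (0, 18/5)
  seg 2: up by d6 = 12 → (0, 78/5)
  seg 3: up by d1 = 4 → (0, 98/5)
  seg 4: down by d4 = 18/5 → (0, 16)
  seg 5: up by d1 = 4 → (0, 20)
  seg 6: up by d11 = 3/5 → (0, 103/5)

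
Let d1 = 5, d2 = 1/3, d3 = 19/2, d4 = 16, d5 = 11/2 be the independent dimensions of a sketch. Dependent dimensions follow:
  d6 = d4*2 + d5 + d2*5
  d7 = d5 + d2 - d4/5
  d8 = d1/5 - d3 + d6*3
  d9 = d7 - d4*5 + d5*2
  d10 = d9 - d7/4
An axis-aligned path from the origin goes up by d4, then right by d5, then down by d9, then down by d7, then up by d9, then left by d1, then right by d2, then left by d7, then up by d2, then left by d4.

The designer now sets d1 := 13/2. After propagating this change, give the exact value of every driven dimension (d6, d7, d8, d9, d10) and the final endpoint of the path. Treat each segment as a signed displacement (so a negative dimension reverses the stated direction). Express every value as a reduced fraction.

d6 = 235/6
d7 = 79/30
d8 = 1093/10
d9 = -1991/30
d10 = -2681/40
endpoint = (-193/10, 137/10)

Apply edit: d1 := 13/2
  d6 = d4*2 + d5 + d2*5 = 235/6
  d7 = d5 + d2 - d4/5 = 79/30
  d8 = d1/5 - d3 + d6*3 = 1093/10
  d9 = d7 - d4*5 + d5*2 = -1991/30
  d10 = d9 - d7/4 = -2681/40
Walk from origin (0, 0):
  seg 1: up by d4 = 16 → (0, 16)
  seg 2: right by d5 = 11/2 → (11/2, 16)
  seg 3: down by d9 = -1991/30 → (11/2, 2471/30)
  seg 4: down by d7 = 79/30 → (11/2, 1196/15)
  seg 5: up by d9 = -1991/30 → (11/2, 401/30)
  seg 6: left by d1 = 13/2 → (-1, 401/30)
  seg 7: right by d2 = 1/3 → (-2/3, 401/30)
  seg 8: left by d7 = 79/30 → (-33/10, 401/30)
  seg 9: up by d2 = 1/3 → (-33/10, 137/10)
  seg 10: left by d4 = 16 → (-193/10, 137/10)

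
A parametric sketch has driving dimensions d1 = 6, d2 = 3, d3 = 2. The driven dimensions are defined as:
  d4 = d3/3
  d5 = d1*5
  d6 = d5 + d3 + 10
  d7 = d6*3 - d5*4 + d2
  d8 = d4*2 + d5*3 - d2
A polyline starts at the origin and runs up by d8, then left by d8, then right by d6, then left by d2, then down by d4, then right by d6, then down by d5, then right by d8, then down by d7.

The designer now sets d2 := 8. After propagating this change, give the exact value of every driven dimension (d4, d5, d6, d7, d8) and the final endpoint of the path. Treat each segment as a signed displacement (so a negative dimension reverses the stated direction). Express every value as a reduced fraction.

Apply edit: d2 := 8
  d4 = d3/3 = 2/3
  d5 = d1*5 = 30
  d6 = d5 + d3 + 10 = 42
  d7 = d6*3 - d5*4 + d2 = 14
  d8 = d4*2 + d5*3 - d2 = 250/3
Walk from origin (0, 0):
  seg 1: up by d8 = 250/3 → (0, 250/3)
  seg 2: left by d8 = 250/3 → (-250/3, 250/3)
  seg 3: right by d6 = 42 → (-124/3, 250/3)
  seg 4: left by d2 = 8 → (-148/3, 250/3)
  seg 5: down by d4 = 2/3 → (-148/3, 248/3)
  seg 6: right by d6 = 42 → (-22/3, 248/3)
  seg 7: down by d5 = 30 → (-22/3, 158/3)
  seg 8: right by d8 = 250/3 → (76, 158/3)
  seg 9: down by d7 = 14 → (76, 116/3)

d4 = 2/3
d5 = 30
d6 = 42
d7 = 14
d8 = 250/3
endpoint = (76, 116/3)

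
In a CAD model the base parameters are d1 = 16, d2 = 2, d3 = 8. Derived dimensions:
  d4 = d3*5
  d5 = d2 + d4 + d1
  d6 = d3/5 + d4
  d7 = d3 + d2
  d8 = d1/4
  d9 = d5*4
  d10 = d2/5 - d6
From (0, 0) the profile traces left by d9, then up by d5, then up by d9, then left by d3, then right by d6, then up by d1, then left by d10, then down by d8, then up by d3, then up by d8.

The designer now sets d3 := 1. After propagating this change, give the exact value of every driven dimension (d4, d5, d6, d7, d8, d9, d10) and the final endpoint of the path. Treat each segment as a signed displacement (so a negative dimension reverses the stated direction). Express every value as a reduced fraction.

d4 = 5
d5 = 23
d6 = 26/5
d7 = 3
d8 = 4
d9 = 92
d10 = -24/5
endpoint = (-83, 132)

Apply edit: d3 := 1
  d4 = d3*5 = 5
  d5 = d2 + d4 + d1 = 23
  d6 = d3/5 + d4 = 26/5
  d7 = d3 + d2 = 3
  d8 = d1/4 = 4
  d9 = d5*4 = 92
  d10 = d2/5 - d6 = -24/5
Walk from origin (0, 0):
  seg 1: left by d9 = 92 → (-92, 0)
  seg 2: up by d5 = 23 → (-92, 23)
  seg 3: up by d9 = 92 → (-92, 115)
  seg 4: left by d3 = 1 → (-93, 115)
  seg 5: right by d6 = 26/5 → (-439/5, 115)
  seg 6: up by d1 = 16 → (-439/5, 131)
  seg 7: left by d10 = -24/5 → (-83, 131)
  seg 8: down by d8 = 4 → (-83, 127)
  seg 9: up by d3 = 1 → (-83, 128)
  seg 10: up by d8 = 4 → (-83, 132)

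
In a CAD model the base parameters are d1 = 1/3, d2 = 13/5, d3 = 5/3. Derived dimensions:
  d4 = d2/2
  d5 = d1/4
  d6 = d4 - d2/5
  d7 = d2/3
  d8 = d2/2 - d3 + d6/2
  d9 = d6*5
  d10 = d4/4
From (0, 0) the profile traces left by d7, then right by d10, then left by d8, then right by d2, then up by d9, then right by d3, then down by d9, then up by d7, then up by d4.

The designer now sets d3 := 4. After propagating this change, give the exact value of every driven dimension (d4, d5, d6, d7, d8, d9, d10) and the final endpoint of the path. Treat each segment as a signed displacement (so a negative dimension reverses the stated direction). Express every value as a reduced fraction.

Apply edit: d3 := 4
  d4 = d2/2 = 13/10
  d5 = d1/4 = 1/12
  d6 = d4 - d2/5 = 39/50
  d7 = d2/3 = 13/15
  d8 = d2/2 - d3 + d6/2 = -231/100
  d9 = d6*5 = 39/10
  d10 = d4/4 = 13/40
Walk from origin (0, 0):
  seg 1: left by d7 = 13/15 → (-13/15, 0)
  seg 2: right by d10 = 13/40 → (-13/24, 0)
  seg 3: left by d8 = -231/100 → (1061/600, 0)
  seg 4: right by d2 = 13/5 → (2621/600, 0)
  seg 5: up by d9 = 39/10 → (2621/600, 39/10)
  seg 6: right by d3 = 4 → (5021/600, 39/10)
  seg 7: down by d9 = 39/10 → (5021/600, 0)
  seg 8: up by d7 = 13/15 → (5021/600, 13/15)
  seg 9: up by d4 = 13/10 → (5021/600, 13/6)

d4 = 13/10
d5 = 1/12
d6 = 39/50
d7 = 13/15
d8 = -231/100
d9 = 39/10
d10 = 13/40
endpoint = (5021/600, 13/6)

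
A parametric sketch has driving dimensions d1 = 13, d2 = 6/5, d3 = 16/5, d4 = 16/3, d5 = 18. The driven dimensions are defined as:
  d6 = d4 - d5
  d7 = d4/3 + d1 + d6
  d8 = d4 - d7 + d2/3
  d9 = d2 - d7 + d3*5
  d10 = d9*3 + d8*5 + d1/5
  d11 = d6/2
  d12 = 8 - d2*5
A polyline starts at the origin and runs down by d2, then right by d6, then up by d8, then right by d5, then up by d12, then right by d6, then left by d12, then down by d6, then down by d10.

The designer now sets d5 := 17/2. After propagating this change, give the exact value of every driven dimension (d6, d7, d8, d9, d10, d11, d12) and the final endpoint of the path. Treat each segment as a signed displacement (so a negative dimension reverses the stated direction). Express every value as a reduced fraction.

d6 = -19/6
d7 = 209/18
d8 = -529/90
d9 = 503/90
d10 = -451/45
d11 = -19/12
d12 = 2
endpoint = (1/6, 73/9)

Apply edit: d5 := 17/2
  d6 = d4 - d5 = -19/6
  d7 = d4/3 + d1 + d6 = 209/18
  d8 = d4 - d7 + d2/3 = -529/90
  d9 = d2 - d7 + d3*5 = 503/90
  d10 = d9*3 + d8*5 + d1/5 = -451/45
  d11 = d6/2 = -19/12
  d12 = 8 - d2*5 = 2
Walk from origin (0, 0):
  seg 1: down by d2 = 6/5 → (0, -6/5)
  seg 2: right by d6 = -19/6 → (-19/6, -6/5)
  seg 3: up by d8 = -529/90 → (-19/6, -637/90)
  seg 4: right by d5 = 17/2 → (16/3, -637/90)
  seg 5: up by d12 = 2 → (16/3, -457/90)
  seg 6: right by d6 = -19/6 → (13/6, -457/90)
  seg 7: left by d12 = 2 → (1/6, -457/90)
  seg 8: down by d6 = -19/6 → (1/6, -86/45)
  seg 9: down by d10 = -451/45 → (1/6, 73/9)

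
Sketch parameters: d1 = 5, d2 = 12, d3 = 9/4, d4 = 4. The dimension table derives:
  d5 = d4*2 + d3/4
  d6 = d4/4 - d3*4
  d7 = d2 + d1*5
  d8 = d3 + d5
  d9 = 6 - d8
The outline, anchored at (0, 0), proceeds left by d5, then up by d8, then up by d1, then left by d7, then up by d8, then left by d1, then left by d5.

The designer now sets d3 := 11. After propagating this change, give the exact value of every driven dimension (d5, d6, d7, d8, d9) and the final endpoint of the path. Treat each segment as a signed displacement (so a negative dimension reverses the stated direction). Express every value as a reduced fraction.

d5 = 43/4
d6 = -43
d7 = 37
d8 = 87/4
d9 = -63/4
endpoint = (-127/2, 97/2)

Apply edit: d3 := 11
  d5 = d4*2 + d3/4 = 43/4
  d6 = d4/4 - d3*4 = -43
  d7 = d2 + d1*5 = 37
  d8 = d3 + d5 = 87/4
  d9 = 6 - d8 = -63/4
Walk from origin (0, 0):
  seg 1: left by d5 = 43/4 → (-43/4, 0)
  seg 2: up by d8 = 87/4 → (-43/4, 87/4)
  seg 3: up by d1 = 5 → (-43/4, 107/4)
  seg 4: left by d7 = 37 → (-191/4, 107/4)
  seg 5: up by d8 = 87/4 → (-191/4, 97/2)
  seg 6: left by d1 = 5 → (-211/4, 97/2)
  seg 7: left by d5 = 43/4 → (-127/2, 97/2)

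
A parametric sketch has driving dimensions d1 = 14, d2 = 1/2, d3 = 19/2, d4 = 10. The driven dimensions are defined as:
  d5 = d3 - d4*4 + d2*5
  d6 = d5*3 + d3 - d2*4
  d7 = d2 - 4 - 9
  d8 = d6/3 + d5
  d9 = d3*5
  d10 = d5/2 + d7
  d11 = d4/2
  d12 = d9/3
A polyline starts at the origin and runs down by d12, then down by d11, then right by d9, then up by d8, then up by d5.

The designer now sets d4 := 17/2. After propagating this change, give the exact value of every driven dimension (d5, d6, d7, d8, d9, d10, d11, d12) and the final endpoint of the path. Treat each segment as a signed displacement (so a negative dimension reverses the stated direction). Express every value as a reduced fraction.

Apply edit: d4 := 17/2
  d5 = d3 - d4*4 + d2*5 = -22
  d6 = d5*3 + d3 - d2*4 = -117/2
  d7 = d2 - 4 - 9 = -25/2
  d8 = d6/3 + d5 = -83/2
  d9 = d3*5 = 95/2
  d10 = d5/2 + d7 = -47/2
  d11 = d4/2 = 17/4
  d12 = d9/3 = 95/6
Walk from origin (0, 0):
  seg 1: down by d12 = 95/6 → (0, -95/6)
  seg 2: down by d11 = 17/4 → (0, -241/12)
  seg 3: right by d9 = 95/2 → (95/2, -241/12)
  seg 4: up by d8 = -83/2 → (95/2, -739/12)
  seg 5: up by d5 = -22 → (95/2, -1003/12)

d5 = -22
d6 = -117/2
d7 = -25/2
d8 = -83/2
d9 = 95/2
d10 = -47/2
d11 = 17/4
d12 = 95/6
endpoint = (95/2, -1003/12)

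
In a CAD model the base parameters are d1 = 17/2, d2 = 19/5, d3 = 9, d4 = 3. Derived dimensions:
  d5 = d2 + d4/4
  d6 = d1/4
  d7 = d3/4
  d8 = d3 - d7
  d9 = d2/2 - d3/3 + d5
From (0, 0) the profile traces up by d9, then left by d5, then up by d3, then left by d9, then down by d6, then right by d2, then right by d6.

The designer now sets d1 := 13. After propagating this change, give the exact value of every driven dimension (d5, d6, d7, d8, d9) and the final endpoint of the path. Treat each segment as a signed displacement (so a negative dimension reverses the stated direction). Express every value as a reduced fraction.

Apply edit: d1 := 13
  d5 = d2 + d4/4 = 91/20
  d6 = d1/4 = 13/4
  d7 = d3/4 = 9/4
  d8 = d3 - d7 = 27/4
  d9 = d2/2 - d3/3 + d5 = 69/20
Walk from origin (0, 0):
  seg 1: up by d9 = 69/20 → (0, 69/20)
  seg 2: left by d5 = 91/20 → (-91/20, 69/20)
  seg 3: up by d3 = 9 → (-91/20, 249/20)
  seg 4: left by d9 = 69/20 → (-8, 249/20)
  seg 5: down by d6 = 13/4 → (-8, 46/5)
  seg 6: right by d2 = 19/5 → (-21/5, 46/5)
  seg 7: right by d6 = 13/4 → (-19/20, 46/5)

d5 = 91/20
d6 = 13/4
d7 = 9/4
d8 = 27/4
d9 = 69/20
endpoint = (-19/20, 46/5)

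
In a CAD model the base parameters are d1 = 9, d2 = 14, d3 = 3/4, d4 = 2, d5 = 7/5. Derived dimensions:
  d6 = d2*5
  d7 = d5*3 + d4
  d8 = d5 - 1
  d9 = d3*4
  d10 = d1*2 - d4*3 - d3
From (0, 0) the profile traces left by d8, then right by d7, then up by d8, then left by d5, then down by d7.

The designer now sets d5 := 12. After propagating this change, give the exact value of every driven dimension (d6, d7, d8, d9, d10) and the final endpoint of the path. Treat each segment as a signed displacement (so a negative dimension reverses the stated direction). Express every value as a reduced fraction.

Apply edit: d5 := 12
  d6 = d2*5 = 70
  d7 = d5*3 + d4 = 38
  d8 = d5 - 1 = 11
  d9 = d3*4 = 3
  d10 = d1*2 - d4*3 - d3 = 45/4
Walk from origin (0, 0):
  seg 1: left by d8 = 11 → (-11, 0)
  seg 2: right by d7 = 38 → (27, 0)
  seg 3: up by d8 = 11 → (27, 11)
  seg 4: left by d5 = 12 → (15, 11)
  seg 5: down by d7 = 38 → (15, -27)

d6 = 70
d7 = 38
d8 = 11
d9 = 3
d10 = 45/4
endpoint = (15, -27)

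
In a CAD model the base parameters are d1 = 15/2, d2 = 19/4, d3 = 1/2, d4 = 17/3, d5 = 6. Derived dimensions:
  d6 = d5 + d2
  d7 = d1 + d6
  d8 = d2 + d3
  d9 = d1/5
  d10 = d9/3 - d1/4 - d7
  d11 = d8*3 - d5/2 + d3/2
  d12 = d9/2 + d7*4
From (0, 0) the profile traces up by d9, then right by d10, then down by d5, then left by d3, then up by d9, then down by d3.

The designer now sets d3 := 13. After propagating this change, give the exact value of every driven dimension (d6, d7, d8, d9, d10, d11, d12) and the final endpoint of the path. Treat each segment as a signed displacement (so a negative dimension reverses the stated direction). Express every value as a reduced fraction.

Apply edit: d3 := 13
  d6 = d5 + d2 = 43/4
  d7 = d1 + d6 = 73/4
  d8 = d2 + d3 = 71/4
  d9 = d1/5 = 3/2
  d10 = d9/3 - d1/4 - d7 = -157/8
  d11 = d8*3 - d5/2 + d3/2 = 227/4
  d12 = d9/2 + d7*4 = 295/4
Walk from origin (0, 0):
  seg 1: up by d9 = 3/2 → (0, 3/2)
  seg 2: right by d10 = -157/8 → (-157/8, 3/2)
  seg 3: down by d5 = 6 → (-157/8, -9/2)
  seg 4: left by d3 = 13 → (-261/8, -9/2)
  seg 5: up by d9 = 3/2 → (-261/8, -3)
  seg 6: down by d3 = 13 → (-261/8, -16)

d6 = 43/4
d7 = 73/4
d8 = 71/4
d9 = 3/2
d10 = -157/8
d11 = 227/4
d12 = 295/4
endpoint = (-261/8, -16)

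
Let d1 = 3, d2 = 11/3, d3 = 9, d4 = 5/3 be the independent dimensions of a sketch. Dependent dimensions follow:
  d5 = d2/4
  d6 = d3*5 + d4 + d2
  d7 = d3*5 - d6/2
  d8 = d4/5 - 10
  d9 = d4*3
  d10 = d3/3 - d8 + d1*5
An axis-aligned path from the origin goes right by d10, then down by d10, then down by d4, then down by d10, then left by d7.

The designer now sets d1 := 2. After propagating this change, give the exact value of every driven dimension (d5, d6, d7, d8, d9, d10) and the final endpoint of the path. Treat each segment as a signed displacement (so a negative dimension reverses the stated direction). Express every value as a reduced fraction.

d5 = 11/12
d6 = 151/3
d7 = 119/6
d8 = -29/3
d9 = 5
d10 = 68/3
endpoint = (17/6, -47)

Apply edit: d1 := 2
  d5 = d2/4 = 11/12
  d6 = d3*5 + d4 + d2 = 151/3
  d7 = d3*5 - d6/2 = 119/6
  d8 = d4/5 - 10 = -29/3
  d9 = d4*3 = 5
  d10 = d3/3 - d8 + d1*5 = 68/3
Walk from origin (0, 0):
  seg 1: right by d10 = 68/3 → (68/3, 0)
  seg 2: down by d10 = 68/3 → (68/3, -68/3)
  seg 3: down by d4 = 5/3 → (68/3, -73/3)
  seg 4: down by d10 = 68/3 → (68/3, -47)
  seg 5: left by d7 = 119/6 → (17/6, -47)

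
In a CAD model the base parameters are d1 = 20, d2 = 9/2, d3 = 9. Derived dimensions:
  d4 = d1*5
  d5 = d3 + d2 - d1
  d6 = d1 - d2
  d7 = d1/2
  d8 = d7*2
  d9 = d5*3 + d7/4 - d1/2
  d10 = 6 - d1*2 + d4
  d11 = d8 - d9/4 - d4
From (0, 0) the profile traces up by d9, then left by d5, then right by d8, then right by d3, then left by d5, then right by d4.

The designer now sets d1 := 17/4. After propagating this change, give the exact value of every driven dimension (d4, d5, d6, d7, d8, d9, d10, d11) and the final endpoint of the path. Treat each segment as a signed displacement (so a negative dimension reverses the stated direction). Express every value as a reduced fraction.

Apply edit: d1 := 17/4
  d4 = d1*5 = 85/4
  d5 = d3 + d2 - d1 = 37/4
  d6 = d1 - d2 = -1/4
  d7 = d1/2 = 17/8
  d8 = d7*2 = 17/4
  d9 = d5*3 + d7/4 - d1/2 = 837/32
  d10 = 6 - d1*2 + d4 = 75/4
  d11 = d8 - d9/4 - d4 = -3013/128
Walk from origin (0, 0):
  seg 1: up by d9 = 837/32 → (0, 837/32)
  seg 2: left by d5 = 37/4 → (-37/4, 837/32)
  seg 3: right by d8 = 17/4 → (-5, 837/32)
  seg 4: right by d3 = 9 → (4, 837/32)
  seg 5: left by d5 = 37/4 → (-21/4, 837/32)
  seg 6: right by d4 = 85/4 → (16, 837/32)

d4 = 85/4
d5 = 37/4
d6 = -1/4
d7 = 17/8
d8 = 17/4
d9 = 837/32
d10 = 75/4
d11 = -3013/128
endpoint = (16, 837/32)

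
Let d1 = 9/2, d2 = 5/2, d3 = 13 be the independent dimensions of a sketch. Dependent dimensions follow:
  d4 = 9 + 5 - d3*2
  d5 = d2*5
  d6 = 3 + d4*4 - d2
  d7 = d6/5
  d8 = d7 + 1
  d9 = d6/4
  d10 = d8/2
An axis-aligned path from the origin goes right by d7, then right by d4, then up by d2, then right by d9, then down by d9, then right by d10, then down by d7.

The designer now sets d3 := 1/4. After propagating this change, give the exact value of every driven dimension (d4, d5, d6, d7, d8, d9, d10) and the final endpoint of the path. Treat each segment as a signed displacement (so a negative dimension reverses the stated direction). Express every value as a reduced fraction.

d4 = 27/2
d5 = 25/2
d6 = 109/2
d7 = 109/10
d8 = 119/10
d9 = 109/8
d10 = 119/20
endpoint = (1759/40, -881/40)

Apply edit: d3 := 1/4
  d4 = 9 + 5 - d3*2 = 27/2
  d5 = d2*5 = 25/2
  d6 = 3 + d4*4 - d2 = 109/2
  d7 = d6/5 = 109/10
  d8 = d7 + 1 = 119/10
  d9 = d6/4 = 109/8
  d10 = d8/2 = 119/20
Walk from origin (0, 0):
  seg 1: right by d7 = 109/10 → (109/10, 0)
  seg 2: right by d4 = 27/2 → (122/5, 0)
  seg 3: up by d2 = 5/2 → (122/5, 5/2)
  seg 4: right by d9 = 109/8 → (1521/40, 5/2)
  seg 5: down by d9 = 109/8 → (1521/40, -89/8)
  seg 6: right by d10 = 119/20 → (1759/40, -89/8)
  seg 7: down by d7 = 109/10 → (1759/40, -881/40)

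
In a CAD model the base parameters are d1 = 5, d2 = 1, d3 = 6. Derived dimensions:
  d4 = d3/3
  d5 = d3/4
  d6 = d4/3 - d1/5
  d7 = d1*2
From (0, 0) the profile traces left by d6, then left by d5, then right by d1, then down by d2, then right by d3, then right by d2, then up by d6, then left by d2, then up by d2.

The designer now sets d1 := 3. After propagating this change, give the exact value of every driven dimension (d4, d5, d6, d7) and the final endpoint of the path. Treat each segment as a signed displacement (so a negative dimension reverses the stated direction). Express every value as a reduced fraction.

Apply edit: d1 := 3
  d4 = d3/3 = 2
  d5 = d3/4 = 3/2
  d6 = d4/3 - d1/5 = 1/15
  d7 = d1*2 = 6
Walk from origin (0, 0):
  seg 1: left by d6 = 1/15 → (-1/15, 0)
  seg 2: left by d5 = 3/2 → (-47/30, 0)
  seg 3: right by d1 = 3 → (43/30, 0)
  seg 4: down by d2 = 1 → (43/30, -1)
  seg 5: right by d3 = 6 → (223/30, -1)
  seg 6: right by d2 = 1 → (253/30, -1)
  seg 7: up by d6 = 1/15 → (253/30, -14/15)
  seg 8: left by d2 = 1 → (223/30, -14/15)
  seg 9: up by d2 = 1 → (223/30, 1/15)

d4 = 2
d5 = 3/2
d6 = 1/15
d7 = 6
endpoint = (223/30, 1/15)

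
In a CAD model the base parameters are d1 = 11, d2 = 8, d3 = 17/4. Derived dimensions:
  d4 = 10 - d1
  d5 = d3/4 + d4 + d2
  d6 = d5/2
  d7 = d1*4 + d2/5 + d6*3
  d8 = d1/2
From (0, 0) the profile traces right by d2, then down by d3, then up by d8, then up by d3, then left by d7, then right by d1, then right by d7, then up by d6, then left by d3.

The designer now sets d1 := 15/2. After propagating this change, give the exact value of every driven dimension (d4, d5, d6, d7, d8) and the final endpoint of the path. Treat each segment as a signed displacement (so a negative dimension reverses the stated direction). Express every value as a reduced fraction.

Apply edit: d1 := 15/2
  d4 = 10 - d1 = 5/2
  d5 = d3/4 + d4 + d2 = 185/16
  d6 = d5/2 = 185/32
  d7 = d1*4 + d2/5 + d6*3 = 7831/160
  d8 = d1/2 = 15/4
Walk from origin (0, 0):
  seg 1: right by d2 = 8 → (8, 0)
  seg 2: down by d3 = 17/4 → (8, -17/4)
  seg 3: up by d8 = 15/4 → (8, -1/2)
  seg 4: up by d3 = 17/4 → (8, 15/4)
  seg 5: left by d7 = 7831/160 → (-6551/160, 15/4)
  seg 6: right by d1 = 15/2 → (-5351/160, 15/4)
  seg 7: right by d7 = 7831/160 → (31/2, 15/4)
  seg 8: up by d6 = 185/32 → (31/2, 305/32)
  seg 9: left by d3 = 17/4 → (45/4, 305/32)

d4 = 5/2
d5 = 185/16
d6 = 185/32
d7 = 7831/160
d8 = 15/4
endpoint = (45/4, 305/32)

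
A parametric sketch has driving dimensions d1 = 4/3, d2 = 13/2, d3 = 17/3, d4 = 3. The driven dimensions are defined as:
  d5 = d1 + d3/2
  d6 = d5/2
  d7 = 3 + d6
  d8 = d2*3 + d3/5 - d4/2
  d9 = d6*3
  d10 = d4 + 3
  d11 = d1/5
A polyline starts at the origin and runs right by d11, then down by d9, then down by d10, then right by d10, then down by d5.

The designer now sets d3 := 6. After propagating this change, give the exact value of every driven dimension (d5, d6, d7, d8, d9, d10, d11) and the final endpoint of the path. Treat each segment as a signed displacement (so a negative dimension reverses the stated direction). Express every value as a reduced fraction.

Apply edit: d3 := 6
  d5 = d1 + d3/2 = 13/3
  d6 = d5/2 = 13/6
  d7 = 3 + d6 = 31/6
  d8 = d2*3 + d3/5 - d4/2 = 96/5
  d9 = d6*3 = 13/2
  d10 = d4 + 3 = 6
  d11 = d1/5 = 4/15
Walk from origin (0, 0):
  seg 1: right by d11 = 4/15 → (4/15, 0)
  seg 2: down by d9 = 13/2 → (4/15, -13/2)
  seg 3: down by d10 = 6 → (4/15, -25/2)
  seg 4: right by d10 = 6 → (94/15, -25/2)
  seg 5: down by d5 = 13/3 → (94/15, -101/6)

d5 = 13/3
d6 = 13/6
d7 = 31/6
d8 = 96/5
d9 = 13/2
d10 = 6
d11 = 4/15
endpoint = (94/15, -101/6)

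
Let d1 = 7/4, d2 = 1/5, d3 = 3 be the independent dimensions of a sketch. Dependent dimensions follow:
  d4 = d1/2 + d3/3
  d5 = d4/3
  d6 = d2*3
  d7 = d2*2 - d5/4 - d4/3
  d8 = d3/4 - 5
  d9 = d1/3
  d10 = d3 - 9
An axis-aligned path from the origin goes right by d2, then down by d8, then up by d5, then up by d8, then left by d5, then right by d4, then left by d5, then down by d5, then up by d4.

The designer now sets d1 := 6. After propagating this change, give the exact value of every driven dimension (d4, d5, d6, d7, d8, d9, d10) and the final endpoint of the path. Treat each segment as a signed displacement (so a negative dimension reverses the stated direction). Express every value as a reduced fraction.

d4 = 4
d5 = 4/3
d6 = 3/5
d7 = -19/15
d8 = -17/4
d9 = 2
d10 = -6
endpoint = (23/15, 4)

Apply edit: d1 := 6
  d4 = d1/2 + d3/3 = 4
  d5 = d4/3 = 4/3
  d6 = d2*3 = 3/5
  d7 = d2*2 - d5/4 - d4/3 = -19/15
  d8 = d3/4 - 5 = -17/4
  d9 = d1/3 = 2
  d10 = d3 - 9 = -6
Walk from origin (0, 0):
  seg 1: right by d2 = 1/5 → (1/5, 0)
  seg 2: down by d8 = -17/4 → (1/5, 17/4)
  seg 3: up by d5 = 4/3 → (1/5, 67/12)
  seg 4: up by d8 = -17/4 → (1/5, 4/3)
  seg 5: left by d5 = 4/3 → (-17/15, 4/3)
  seg 6: right by d4 = 4 → (43/15, 4/3)
  seg 7: left by d5 = 4/3 → (23/15, 4/3)
  seg 8: down by d5 = 4/3 → (23/15, 0)
  seg 9: up by d4 = 4 → (23/15, 4)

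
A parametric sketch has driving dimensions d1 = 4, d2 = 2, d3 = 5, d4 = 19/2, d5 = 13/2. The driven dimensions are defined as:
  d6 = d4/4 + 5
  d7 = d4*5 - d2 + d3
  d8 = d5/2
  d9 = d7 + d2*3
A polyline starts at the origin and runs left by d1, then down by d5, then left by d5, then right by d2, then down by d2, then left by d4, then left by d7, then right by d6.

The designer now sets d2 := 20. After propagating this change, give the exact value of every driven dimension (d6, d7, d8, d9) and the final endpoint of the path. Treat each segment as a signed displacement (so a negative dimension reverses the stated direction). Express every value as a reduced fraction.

d6 = 59/8
d7 = 65/2
d8 = 13/4
d9 = 185/2
endpoint = (-201/8, -53/2)

Apply edit: d2 := 20
  d6 = d4/4 + 5 = 59/8
  d7 = d4*5 - d2 + d3 = 65/2
  d8 = d5/2 = 13/4
  d9 = d7 + d2*3 = 185/2
Walk from origin (0, 0):
  seg 1: left by d1 = 4 → (-4, 0)
  seg 2: down by d5 = 13/2 → (-4, -13/2)
  seg 3: left by d5 = 13/2 → (-21/2, -13/2)
  seg 4: right by d2 = 20 → (19/2, -13/2)
  seg 5: down by d2 = 20 → (19/2, -53/2)
  seg 6: left by d4 = 19/2 → (0, -53/2)
  seg 7: left by d7 = 65/2 → (-65/2, -53/2)
  seg 8: right by d6 = 59/8 → (-201/8, -53/2)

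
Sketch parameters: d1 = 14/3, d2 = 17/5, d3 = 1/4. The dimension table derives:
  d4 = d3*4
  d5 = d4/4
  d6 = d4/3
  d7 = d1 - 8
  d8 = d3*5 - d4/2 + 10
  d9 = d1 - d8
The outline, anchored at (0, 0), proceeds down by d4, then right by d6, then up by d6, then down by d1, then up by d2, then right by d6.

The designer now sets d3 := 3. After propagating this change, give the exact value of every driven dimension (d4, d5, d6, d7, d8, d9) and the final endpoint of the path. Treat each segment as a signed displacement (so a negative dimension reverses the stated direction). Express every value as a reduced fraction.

Apply edit: d3 := 3
  d4 = d3*4 = 12
  d5 = d4/4 = 3
  d6 = d4/3 = 4
  d7 = d1 - 8 = -10/3
  d8 = d3*5 - d4/2 + 10 = 19
  d9 = d1 - d8 = -43/3
Walk from origin (0, 0):
  seg 1: down by d4 = 12 → (0, -12)
  seg 2: right by d6 = 4 → (4, -12)
  seg 3: up by d6 = 4 → (4, -8)
  seg 4: down by d1 = 14/3 → (4, -38/3)
  seg 5: up by d2 = 17/5 → (4, -139/15)
  seg 6: right by d6 = 4 → (8, -139/15)

d4 = 12
d5 = 3
d6 = 4
d7 = -10/3
d8 = 19
d9 = -43/3
endpoint = (8, -139/15)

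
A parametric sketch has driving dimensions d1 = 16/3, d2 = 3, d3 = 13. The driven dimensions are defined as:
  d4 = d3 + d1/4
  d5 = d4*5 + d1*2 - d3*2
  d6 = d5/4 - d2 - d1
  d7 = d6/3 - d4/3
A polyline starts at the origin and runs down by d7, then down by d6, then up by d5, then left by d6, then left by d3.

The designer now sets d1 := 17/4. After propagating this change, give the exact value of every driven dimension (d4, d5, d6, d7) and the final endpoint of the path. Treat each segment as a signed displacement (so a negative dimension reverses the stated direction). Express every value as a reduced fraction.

d4 = 225/16
d5 = 845/16
d6 = 381/64
d7 = -173/64
endpoint = (-1213/64, 793/16)

Apply edit: d1 := 17/4
  d4 = d3 + d1/4 = 225/16
  d5 = d4*5 + d1*2 - d3*2 = 845/16
  d6 = d5/4 - d2 - d1 = 381/64
  d7 = d6/3 - d4/3 = -173/64
Walk from origin (0, 0):
  seg 1: down by d7 = -173/64 → (0, 173/64)
  seg 2: down by d6 = 381/64 → (0, -13/4)
  seg 3: up by d5 = 845/16 → (0, 793/16)
  seg 4: left by d6 = 381/64 → (-381/64, 793/16)
  seg 5: left by d3 = 13 → (-1213/64, 793/16)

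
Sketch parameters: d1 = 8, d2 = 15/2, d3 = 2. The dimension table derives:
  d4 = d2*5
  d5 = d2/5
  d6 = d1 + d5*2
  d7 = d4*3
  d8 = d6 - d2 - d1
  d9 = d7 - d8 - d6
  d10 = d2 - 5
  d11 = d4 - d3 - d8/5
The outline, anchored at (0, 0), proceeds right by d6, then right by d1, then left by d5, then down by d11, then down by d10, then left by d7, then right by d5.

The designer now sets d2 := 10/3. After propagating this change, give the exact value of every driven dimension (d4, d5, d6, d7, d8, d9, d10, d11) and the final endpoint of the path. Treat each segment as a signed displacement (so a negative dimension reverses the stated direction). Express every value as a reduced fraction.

Apply edit: d2 := 10/3
  d4 = d2*5 = 50/3
  d5 = d2/5 = 2/3
  d6 = d1 + d5*2 = 28/3
  d7 = d4*3 = 50
  d8 = d6 - d2 - d1 = -2
  d9 = d7 - d8 - d6 = 128/3
  d10 = d2 - 5 = -5/3
  d11 = d4 - d3 - d8/5 = 226/15
Walk from origin (0, 0):
  seg 1: right by d6 = 28/3 → (28/3, 0)
  seg 2: right by d1 = 8 → (52/3, 0)
  seg 3: left by d5 = 2/3 → (50/3, 0)
  seg 4: down by d11 = 226/15 → (50/3, -226/15)
  seg 5: down by d10 = -5/3 → (50/3, -67/5)
  seg 6: left by d7 = 50 → (-100/3, -67/5)
  seg 7: right by d5 = 2/3 → (-98/3, -67/5)

d4 = 50/3
d5 = 2/3
d6 = 28/3
d7 = 50
d8 = -2
d9 = 128/3
d10 = -5/3
d11 = 226/15
endpoint = (-98/3, -67/5)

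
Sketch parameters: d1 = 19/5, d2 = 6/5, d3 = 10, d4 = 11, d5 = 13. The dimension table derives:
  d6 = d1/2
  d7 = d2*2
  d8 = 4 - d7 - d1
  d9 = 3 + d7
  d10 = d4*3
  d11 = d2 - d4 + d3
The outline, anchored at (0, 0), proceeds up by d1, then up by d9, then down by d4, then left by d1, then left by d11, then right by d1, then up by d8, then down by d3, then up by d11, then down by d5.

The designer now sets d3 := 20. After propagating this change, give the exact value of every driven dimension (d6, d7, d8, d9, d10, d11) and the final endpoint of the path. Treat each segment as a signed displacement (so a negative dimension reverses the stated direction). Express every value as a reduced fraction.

Apply edit: d3 := 20
  d6 = d1/2 = 19/10
  d7 = d2*2 = 12/5
  d8 = 4 - d7 - d1 = -11/5
  d9 = 3 + d7 = 27/5
  d10 = d4*3 = 33
  d11 = d2 - d4 + d3 = 51/5
Walk from origin (0, 0):
  seg 1: up by d1 = 19/5 → (0, 19/5)
  seg 2: up by d9 = 27/5 → (0, 46/5)
  seg 3: down by d4 = 11 → (0, -9/5)
  seg 4: left by d1 = 19/5 → (-19/5, -9/5)
  seg 5: left by d11 = 51/5 → (-14, -9/5)
  seg 6: right by d1 = 19/5 → (-51/5, -9/5)
  seg 7: up by d8 = -11/5 → (-51/5, -4)
  seg 8: down by d3 = 20 → (-51/5, -24)
  seg 9: up by d11 = 51/5 → (-51/5, -69/5)
  seg 10: down by d5 = 13 → (-51/5, -134/5)

d6 = 19/10
d7 = 12/5
d8 = -11/5
d9 = 27/5
d10 = 33
d11 = 51/5
endpoint = (-51/5, -134/5)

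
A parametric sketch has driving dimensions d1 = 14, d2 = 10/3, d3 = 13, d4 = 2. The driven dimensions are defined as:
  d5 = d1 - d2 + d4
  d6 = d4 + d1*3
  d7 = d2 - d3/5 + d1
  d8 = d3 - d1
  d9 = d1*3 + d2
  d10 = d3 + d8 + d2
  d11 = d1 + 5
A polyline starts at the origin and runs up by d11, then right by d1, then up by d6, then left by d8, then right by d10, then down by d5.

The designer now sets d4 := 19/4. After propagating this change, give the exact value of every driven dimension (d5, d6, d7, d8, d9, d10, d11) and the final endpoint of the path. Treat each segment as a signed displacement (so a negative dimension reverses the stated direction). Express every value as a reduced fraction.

Apply edit: d4 := 19/4
  d5 = d1 - d2 + d4 = 185/12
  d6 = d4 + d1*3 = 187/4
  d7 = d2 - d3/5 + d1 = 221/15
  d8 = d3 - d1 = -1
  d9 = d1*3 + d2 = 136/3
  d10 = d3 + d8 + d2 = 46/3
  d11 = d1 + 5 = 19
Walk from origin (0, 0):
  seg 1: up by d11 = 19 → (0, 19)
  seg 2: right by d1 = 14 → (14, 19)
  seg 3: up by d6 = 187/4 → (14, 263/4)
  seg 4: left by d8 = -1 → (15, 263/4)
  seg 5: right by d10 = 46/3 → (91/3, 263/4)
  seg 6: down by d5 = 185/12 → (91/3, 151/3)

d5 = 185/12
d6 = 187/4
d7 = 221/15
d8 = -1
d9 = 136/3
d10 = 46/3
d11 = 19
endpoint = (91/3, 151/3)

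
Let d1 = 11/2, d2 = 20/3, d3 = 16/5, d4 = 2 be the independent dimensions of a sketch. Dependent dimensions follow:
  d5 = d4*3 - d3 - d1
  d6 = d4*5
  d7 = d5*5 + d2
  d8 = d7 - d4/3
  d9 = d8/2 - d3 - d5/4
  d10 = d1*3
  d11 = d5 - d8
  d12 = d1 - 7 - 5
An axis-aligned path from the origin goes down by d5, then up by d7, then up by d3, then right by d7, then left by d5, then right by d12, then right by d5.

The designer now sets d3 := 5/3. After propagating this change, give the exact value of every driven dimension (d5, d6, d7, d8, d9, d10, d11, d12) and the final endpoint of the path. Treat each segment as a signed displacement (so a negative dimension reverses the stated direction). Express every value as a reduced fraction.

d5 = -7/6
d6 = 10
d7 = 5/6
d8 = 1/6
d9 = -31/24
d10 = 33/2
d11 = -4/3
d12 = -13/2
endpoint = (-17/3, 11/3)

Apply edit: d3 := 5/3
  d5 = d4*3 - d3 - d1 = -7/6
  d6 = d4*5 = 10
  d7 = d5*5 + d2 = 5/6
  d8 = d7 - d4/3 = 1/6
  d9 = d8/2 - d3 - d5/4 = -31/24
  d10 = d1*3 = 33/2
  d11 = d5 - d8 = -4/3
  d12 = d1 - 7 - 5 = -13/2
Walk from origin (0, 0):
  seg 1: down by d5 = -7/6 → (0, 7/6)
  seg 2: up by d7 = 5/6 → (0, 2)
  seg 3: up by d3 = 5/3 → (0, 11/3)
  seg 4: right by d7 = 5/6 → (5/6, 11/3)
  seg 5: left by d5 = -7/6 → (2, 11/3)
  seg 6: right by d12 = -13/2 → (-9/2, 11/3)
  seg 7: right by d5 = -7/6 → (-17/3, 11/3)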